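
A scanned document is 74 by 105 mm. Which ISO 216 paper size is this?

Aspect ratio 105/74 ≈ 1.419 — close to the ISO √2 ≈ 1.414.
In the A-series (A0 area = 1 m²): A7 = 74 × 105 mm.

A7 (74 × 105 mm)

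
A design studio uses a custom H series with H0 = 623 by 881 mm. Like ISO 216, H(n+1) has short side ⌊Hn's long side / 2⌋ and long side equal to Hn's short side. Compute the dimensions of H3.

H1: ⌊881/2⌋ × 623 = 440 × 623 mm
H2: ⌊623/2⌋ × 440 = 311 × 440 mm
H3: ⌊440/2⌋ × 311 = 220 × 311 mm

220 × 311 mm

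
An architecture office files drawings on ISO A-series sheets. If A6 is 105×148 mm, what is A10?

A7: ⌊148/2⌋ × 105 = 74 × 105 mm
A8: ⌊105/2⌋ × 74 = 52 × 74 mm
A9: ⌊74/2⌋ × 52 = 37 × 52 mm
A10: ⌊52/2⌋ × 37 = 26 × 37 mm

26 × 37 mm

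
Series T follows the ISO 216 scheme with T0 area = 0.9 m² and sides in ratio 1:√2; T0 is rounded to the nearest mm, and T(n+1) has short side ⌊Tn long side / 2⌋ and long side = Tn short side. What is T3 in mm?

282 × 399 mm

Let T0's short side be w mm. w · w√2 = 0.9 m² = 900,000 mm², so w ≈ 797.7 mm and w√2 ≈ 1128.2 mm → T0 = 798 × 1128 mm.
T1: ⌊1128/2⌋ × 798 = 564 × 798 mm
T2: ⌊798/2⌋ × 564 = 399 × 564 mm
T3: ⌊564/2⌋ × 399 = 282 × 399 mm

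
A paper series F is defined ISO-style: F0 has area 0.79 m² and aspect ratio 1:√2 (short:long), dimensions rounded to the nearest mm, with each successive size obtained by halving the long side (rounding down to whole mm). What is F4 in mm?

Let F0's short side be w mm. w · w√2 = 0.79 m² = 790,000 mm², so w ≈ 747.4 mm and w√2 ≈ 1057.0 mm → F0 = 747 × 1057 mm.
F1: ⌊1057/2⌋ × 747 = 528 × 747 mm
F2: ⌊747/2⌋ × 528 = 373 × 528 mm
F3: ⌊528/2⌋ × 373 = 264 × 373 mm
F4: ⌊373/2⌋ × 264 = 186 × 264 mm

186 × 264 mm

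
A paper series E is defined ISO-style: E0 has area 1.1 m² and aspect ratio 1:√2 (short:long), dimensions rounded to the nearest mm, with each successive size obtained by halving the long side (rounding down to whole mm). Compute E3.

Let E0's short side be w mm. w · w√2 = 1.1 m² = 1,100,000 mm², so w ≈ 881.9 mm and w√2 ≈ 1247.3 mm → E0 = 882 × 1247 mm.
E1: ⌊1247/2⌋ × 882 = 623 × 882 mm
E2: ⌊882/2⌋ × 623 = 441 × 623 mm
E3: ⌊623/2⌋ × 441 = 311 × 441 mm

311 × 441 mm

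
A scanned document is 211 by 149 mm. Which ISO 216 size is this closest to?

Aspect ratio 211/149 ≈ 1.416 — close to the ISO √2 ≈ 1.414.
In the A-series (A0 area = 1 m²): A5 = 148 × 210 mm.
Off by 2 mm total — nearest standard size.

A5 (148 × 210 mm)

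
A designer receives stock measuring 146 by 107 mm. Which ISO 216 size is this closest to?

Aspect ratio 146/107 ≈ 1.364 (ISO target is √2 ≈ 1.414).
In the A-series (A0 area = 1 m²): A6 = 105 × 148 mm.
Off by 4 mm total — nearest standard size.

A6 (105 × 148 mm)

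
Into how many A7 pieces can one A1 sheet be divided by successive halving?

64

Each ISO step halves the sheet: 1 × A1 → 2 × A2 → 4 × A3 → 8 × A4 → …
From A1 to A7 is 6 halving steps: 2^6 = 64.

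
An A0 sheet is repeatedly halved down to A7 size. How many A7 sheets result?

Each ISO step halves the sheet: 1 × A0 → 2 × A1 → 4 × A2 → 8 × A3 → …
From A0 to A7 is 7 halving steps: 2^7 = 128.

128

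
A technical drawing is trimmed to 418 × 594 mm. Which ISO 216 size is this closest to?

Aspect ratio 594/418 ≈ 1.421 — close to the ISO √2 ≈ 1.414.
In the A-series (A0 area = 1 m²): A2 = 420 × 594 mm.
Off by 2 mm total — nearest standard size.

A2 (420 × 594 mm)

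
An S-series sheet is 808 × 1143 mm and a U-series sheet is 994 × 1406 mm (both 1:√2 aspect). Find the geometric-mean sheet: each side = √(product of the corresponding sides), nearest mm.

Short side: √(808 · 994) = √803152 ≈ 896.2 → 896 mm
Long side: √(1143 · 1406) = √1607058 ≈ 1267.7 → 1268 mm

896 × 1268 mm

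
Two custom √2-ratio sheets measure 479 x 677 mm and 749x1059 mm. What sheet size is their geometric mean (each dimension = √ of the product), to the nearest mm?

599 × 847 mm

Short side: √(479 · 749) = √358771 ≈ 599.0 → 599 mm
Long side: √(677 · 1059) = √716943 ≈ 846.7 → 847 mm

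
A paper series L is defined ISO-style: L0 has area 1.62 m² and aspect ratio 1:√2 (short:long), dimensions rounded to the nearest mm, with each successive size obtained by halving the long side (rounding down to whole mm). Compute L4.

267 × 378 mm

Let L0's short side be w mm. w · w√2 = 1.62 m² = 1,620,000 mm², so w ≈ 1070.3 mm and w√2 ≈ 1513.6 mm → L0 = 1070 × 1514 mm.
L1: ⌊1514/2⌋ × 1070 = 757 × 1070 mm
L2: ⌊1070/2⌋ × 757 = 535 × 757 mm
L3: ⌊757/2⌋ × 535 = 378 × 535 mm
L4: ⌊535/2⌋ × 378 = 267 × 378 mm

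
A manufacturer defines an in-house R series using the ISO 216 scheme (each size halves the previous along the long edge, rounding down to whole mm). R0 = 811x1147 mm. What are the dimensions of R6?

101 × 143 mm

R1: ⌊1147/2⌋ × 811 = 573 × 811 mm
R2: ⌊811/2⌋ × 573 = 405 × 573 mm
R3: ⌊573/2⌋ × 405 = 286 × 405 mm
R4: ⌊405/2⌋ × 286 = 202 × 286 mm
R5: ⌊286/2⌋ × 202 = 143 × 202 mm
R6: ⌊202/2⌋ × 143 = 101 × 143 mm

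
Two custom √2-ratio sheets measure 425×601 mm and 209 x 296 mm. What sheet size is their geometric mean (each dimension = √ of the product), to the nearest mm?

Short side: √(425 · 209) = √88825 ≈ 298.0 → 298 mm
Long side: √(601 · 296) = √177896 ≈ 421.8 → 422 mm

298 × 422 mm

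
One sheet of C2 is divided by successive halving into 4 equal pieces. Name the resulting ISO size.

4 = 2^2, so 2 halving steps.
C2 → C3 → … → C4 after 2 steps.

C4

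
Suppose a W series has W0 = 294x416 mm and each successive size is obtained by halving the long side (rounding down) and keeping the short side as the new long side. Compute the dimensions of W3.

104 × 147 mm

W1: ⌊416/2⌋ × 294 = 208 × 294 mm
W2: ⌊294/2⌋ × 208 = 147 × 208 mm
W3: ⌊208/2⌋ × 147 = 104 × 147 mm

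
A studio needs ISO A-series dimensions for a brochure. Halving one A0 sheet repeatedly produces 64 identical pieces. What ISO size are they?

64 = 2^6, so 6 halving steps.
A0 → A1 → … → A6 after 6 steps.

A6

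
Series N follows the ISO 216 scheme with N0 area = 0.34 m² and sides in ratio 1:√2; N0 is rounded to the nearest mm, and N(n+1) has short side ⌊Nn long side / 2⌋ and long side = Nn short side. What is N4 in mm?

122 × 173 mm

Let N0's short side be w mm. w · w√2 = 0.34 m² = 340,000 mm², so w ≈ 490.3 mm and w√2 ≈ 693.4 mm → N0 = 490 × 693 mm.
N1: ⌊693/2⌋ × 490 = 346 × 490 mm
N2: ⌊490/2⌋ × 346 = 245 × 346 mm
N3: ⌊346/2⌋ × 245 = 173 × 245 mm
N4: ⌊245/2⌋ × 173 = 122 × 173 mm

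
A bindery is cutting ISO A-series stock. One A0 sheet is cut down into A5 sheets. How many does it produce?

32

Each ISO step halves the sheet: 1 × A0 → 2 × A1 → 4 × A2 → 8 × A3 → …
From A0 to A5 is 5 halving steps: 2^5 = 32.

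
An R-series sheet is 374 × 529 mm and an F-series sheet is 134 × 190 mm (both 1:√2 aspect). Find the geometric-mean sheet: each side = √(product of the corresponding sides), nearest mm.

Short side: √(374 · 134) = √50116 ≈ 223.9 → 224 mm
Long side: √(529 · 190) = √100510 ≈ 317.0 → 317 mm

224 × 317 mm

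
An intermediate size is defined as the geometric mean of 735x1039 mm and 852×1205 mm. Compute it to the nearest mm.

791 × 1119 mm

Short side: √(735 · 852) = √626220 ≈ 791.3 → 791 mm
Long side: √(1039 · 1205) = √1251995 ≈ 1118.9 → 1119 mm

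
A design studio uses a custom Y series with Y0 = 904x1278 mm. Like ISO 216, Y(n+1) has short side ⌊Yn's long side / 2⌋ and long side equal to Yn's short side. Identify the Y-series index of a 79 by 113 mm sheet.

Y0: 904 × 1278 mm
Y1: 639 × 904 mm
Y2: 452 × 639 mm
Y3: 319 × 452 mm
Y4: 226 × 319 mm
Y5: 159 × 226 mm
Y6: 113 × 159 mm
Y7: 79 × 113 mm
Y8: 56 × 79 mm
→ matches Y7.

Y7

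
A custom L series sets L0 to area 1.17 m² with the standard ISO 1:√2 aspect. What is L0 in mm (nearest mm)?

910 × 1286 mm

Let the short side be w mm. Then w · w√2 = 1.17 m² = 1,170,000 mm².
w² = 1,170,000/√2, so w ≈ 909.6 mm; long side = w√2 ≈ 1286.3 mm.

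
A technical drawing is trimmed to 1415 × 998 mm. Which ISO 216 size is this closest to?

B0 (1000 × 1414 mm)

Aspect ratio 1415/998 ≈ 1.418 — close to the ISO √2 ≈ 1.414.
In the B-series (B0 = 1000 × 1414 mm): B0 = 1000 × 1414 mm.
Off by 3 mm total — nearest standard size.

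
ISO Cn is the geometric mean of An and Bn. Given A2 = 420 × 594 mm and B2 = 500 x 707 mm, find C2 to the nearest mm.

458 × 648 mm

Short side: √(420 · 500) = √210000 ≈ 458.3 → 458 mm
Long side: √(594 · 707) = √419958 ≈ 648.0 → 648 mm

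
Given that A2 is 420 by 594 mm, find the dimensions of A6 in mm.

A3: ⌊594/2⌋ × 420 = 297 × 420 mm
A4: ⌊420/2⌋ × 297 = 210 × 297 mm
A5: ⌊297/2⌋ × 210 = 148 × 210 mm
A6: ⌊210/2⌋ × 148 = 105 × 148 mm

105 × 148 mm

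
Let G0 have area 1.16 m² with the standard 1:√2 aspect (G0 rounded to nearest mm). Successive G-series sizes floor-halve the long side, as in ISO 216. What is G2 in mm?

Let G0's short side be w mm. w · w√2 = 1.16 m² = 1,160,000 mm², so w ≈ 905.7 mm and w√2 ≈ 1280.8 mm → G0 = 906 × 1281 mm.
G1: ⌊1281/2⌋ × 906 = 640 × 906 mm
G2: ⌊906/2⌋ × 640 = 453 × 640 mm

453 × 640 mm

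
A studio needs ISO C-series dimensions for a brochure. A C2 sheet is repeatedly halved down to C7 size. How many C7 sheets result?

32

Each ISO step halves the sheet: 1 × C2 → 2 × C3 → 4 × C4 → 8 × C5 → …
From C2 to C7 is 5 halving steps: 2^5 = 32.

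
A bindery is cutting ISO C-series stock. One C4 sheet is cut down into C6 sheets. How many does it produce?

Each ISO step halves the sheet: 1 × C4 → 2 × C5 → 4 × C6
From C4 to C6 is 2 halving steps: 2^2 = 4.

4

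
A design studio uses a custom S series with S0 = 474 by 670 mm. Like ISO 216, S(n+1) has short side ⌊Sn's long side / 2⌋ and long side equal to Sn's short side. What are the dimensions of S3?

S1: ⌊670/2⌋ × 474 = 335 × 474 mm
S2: ⌊474/2⌋ × 335 = 237 × 335 mm
S3: ⌊335/2⌋ × 237 = 167 × 237 mm

167 × 237 mm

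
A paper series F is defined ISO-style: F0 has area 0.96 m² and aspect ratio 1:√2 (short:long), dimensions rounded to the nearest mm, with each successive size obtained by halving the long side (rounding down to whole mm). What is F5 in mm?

Let F0's short side be w mm. w · w√2 = 0.96 m² = 960,000 mm², so w ≈ 823.9 mm and w√2 ≈ 1165.2 mm → F0 = 824 × 1165 mm.
F1: ⌊1165/2⌋ × 824 = 582 × 824 mm
F2: ⌊824/2⌋ × 582 = 412 × 582 mm
F3: ⌊582/2⌋ × 412 = 291 × 412 mm
F4: ⌊412/2⌋ × 291 = 206 × 291 mm
F5: ⌊291/2⌋ × 206 = 145 × 206 mm

145 × 206 mm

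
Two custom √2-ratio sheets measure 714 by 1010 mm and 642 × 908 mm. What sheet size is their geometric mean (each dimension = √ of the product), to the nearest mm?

677 × 958 mm

Short side: √(714 · 642) = √458388 ≈ 677.0 → 677 mm
Long side: √(1010 · 908) = √917080 ≈ 957.6 → 958 mm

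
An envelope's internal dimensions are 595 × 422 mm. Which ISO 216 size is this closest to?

Aspect ratio 595/422 ≈ 1.410 — close to the ISO √2 ≈ 1.414.
In the A-series (A0 area = 1 m²): A2 = 420 × 594 mm.
Off by 3 mm total — nearest standard size.

A2 (420 × 594 mm)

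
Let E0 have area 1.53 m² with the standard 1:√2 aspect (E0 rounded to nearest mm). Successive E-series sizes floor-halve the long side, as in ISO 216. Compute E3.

367 × 520 mm

Let E0's short side be w mm. w · w√2 = 1.53 m² = 1,530,000 mm², so w ≈ 1040.1 mm and w√2 ≈ 1471.0 mm → E0 = 1040 × 1471 mm.
E1: ⌊1471/2⌋ × 1040 = 735 × 1040 mm
E2: ⌊1040/2⌋ × 735 = 520 × 735 mm
E3: ⌊735/2⌋ × 520 = 367 × 520 mm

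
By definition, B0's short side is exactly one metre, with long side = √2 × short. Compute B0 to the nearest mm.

Short side = 1000 mm; long side = 1000√2 ≈ 1414.2 mm.

1000 × 1414 mm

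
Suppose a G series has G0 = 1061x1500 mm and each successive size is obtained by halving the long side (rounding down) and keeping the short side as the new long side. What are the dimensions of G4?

265 × 375 mm

G1: ⌊1500/2⌋ × 1061 = 750 × 1061 mm
G2: ⌊1061/2⌋ × 750 = 530 × 750 mm
G3: ⌊750/2⌋ × 530 = 375 × 530 mm
G4: ⌊530/2⌋ × 375 = 265 × 375 mm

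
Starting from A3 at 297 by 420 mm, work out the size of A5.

148 × 210 mm

A4: ⌊420/2⌋ × 297 = 210 × 297 mm
A5: ⌊297/2⌋ × 210 = 148 × 210 mm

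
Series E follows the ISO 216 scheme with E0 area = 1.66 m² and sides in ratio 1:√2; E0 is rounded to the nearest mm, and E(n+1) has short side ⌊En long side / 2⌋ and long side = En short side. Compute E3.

Let E0's short side be w mm. w · w√2 = 1.66 m² = 1,660,000 mm², so w ≈ 1083.4 mm and w√2 ≈ 1532.2 mm → E0 = 1083 × 1532 mm.
E1: ⌊1532/2⌋ × 1083 = 766 × 1083 mm
E2: ⌊1083/2⌋ × 766 = 541 × 766 mm
E3: ⌊766/2⌋ × 541 = 383 × 541 mm

383 × 541 mm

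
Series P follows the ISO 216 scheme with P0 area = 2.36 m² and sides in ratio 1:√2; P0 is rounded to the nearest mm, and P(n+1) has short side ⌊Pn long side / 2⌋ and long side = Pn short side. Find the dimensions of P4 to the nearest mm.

323 × 456 mm

Let P0's short side be w mm. w · w√2 = 2.36 m² = 2,360,000 mm², so w ≈ 1291.8 mm and w√2 ≈ 1826.9 mm → P0 = 1292 × 1827 mm.
P1: ⌊1827/2⌋ × 1292 = 913 × 1292 mm
P2: ⌊1292/2⌋ × 913 = 646 × 913 mm
P3: ⌊913/2⌋ × 646 = 456 × 646 mm
P4: ⌊646/2⌋ × 456 = 323 × 456 mm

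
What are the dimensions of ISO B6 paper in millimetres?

B0 = 1000 × 1414 mm (B0 has a 1000 mm short side, aspect 1:√2).
B1: ⌊1414/2⌋ × 1000 = 707 × 1000 mm
B2: ⌊1000/2⌋ × 707 = 500 × 707 mm
B3: ⌊707/2⌋ × 500 = 353 × 500 mm
B4: ⌊500/2⌋ × 353 = 250 × 353 mm
B5: ⌊353/2⌋ × 250 = 176 × 250 mm
B6: ⌊250/2⌋ × 176 = 125 × 176 mm

125 × 176 mm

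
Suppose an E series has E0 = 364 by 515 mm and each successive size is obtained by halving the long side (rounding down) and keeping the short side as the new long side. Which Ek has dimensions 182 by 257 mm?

E0: 364 × 515 mm
E1: 257 × 364 mm
E2: 182 × 257 mm
E3: 128 × 182 mm
→ matches E2.

E2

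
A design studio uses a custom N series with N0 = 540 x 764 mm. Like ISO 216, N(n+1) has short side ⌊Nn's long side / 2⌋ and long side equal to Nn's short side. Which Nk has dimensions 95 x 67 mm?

N6

N0: 540 × 764 mm
N1: 382 × 540 mm
N2: 270 × 382 mm
N3: 191 × 270 mm
N4: 135 × 191 mm
N5: 95 × 135 mm
N6: 67 × 95 mm
N7: 47 × 67 mm
→ matches N6.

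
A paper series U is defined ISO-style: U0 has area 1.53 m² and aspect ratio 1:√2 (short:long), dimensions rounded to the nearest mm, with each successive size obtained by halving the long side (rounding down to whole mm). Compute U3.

367 × 520 mm

Let U0's short side be w mm. w · w√2 = 1.53 m² = 1,530,000 mm², so w ≈ 1040.1 mm and w√2 ≈ 1471.0 mm → U0 = 1040 × 1471 mm.
U1: ⌊1471/2⌋ × 1040 = 735 × 1040 mm
U2: ⌊1040/2⌋ × 735 = 520 × 735 mm
U3: ⌊735/2⌋ × 520 = 367 × 520 mm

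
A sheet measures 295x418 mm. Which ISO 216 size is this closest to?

A3 (297 × 420 mm)

Aspect ratio 418/295 ≈ 1.417 — close to the ISO √2 ≈ 1.414.
In the A-series (A0 area = 1 m²): A3 = 297 × 420 mm.
Off by 4 mm total — nearest standard size.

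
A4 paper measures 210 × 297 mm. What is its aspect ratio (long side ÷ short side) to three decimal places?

1.414

297 / 210 = 1.414
Matches √2 ≈ 1.414 — the ISO 216 defining ratio.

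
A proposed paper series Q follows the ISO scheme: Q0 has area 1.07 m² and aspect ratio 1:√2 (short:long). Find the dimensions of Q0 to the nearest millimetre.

Let the short side be w mm. Then w · w√2 = 1.07 m² = 1,070,000 mm².
w² = 1,070,000/√2, so w ≈ 869.8 mm; long side = w√2 ≈ 1230.1 mm.

870 × 1230 mm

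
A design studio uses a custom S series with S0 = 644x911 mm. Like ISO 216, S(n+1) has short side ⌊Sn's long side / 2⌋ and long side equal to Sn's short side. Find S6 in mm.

S1: ⌊911/2⌋ × 644 = 455 × 644 mm
S2: ⌊644/2⌋ × 455 = 322 × 455 mm
S3: ⌊455/2⌋ × 322 = 227 × 322 mm
S4: ⌊322/2⌋ × 227 = 161 × 227 mm
S5: ⌊227/2⌋ × 161 = 113 × 161 mm
S6: ⌊161/2⌋ × 113 = 80 × 113 mm

80 × 113 mm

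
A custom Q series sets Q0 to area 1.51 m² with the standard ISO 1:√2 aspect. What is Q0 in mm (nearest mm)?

1033 × 1461 mm

Let the short side be w mm. Then w · w√2 = 1.51 m² = 1,510,000 mm².
w² = 1,510,000/√2, so w ≈ 1033.3 mm; long side = w√2 ≈ 1461.3 mm.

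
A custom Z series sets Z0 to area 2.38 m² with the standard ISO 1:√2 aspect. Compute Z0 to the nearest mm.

Let the short side be w mm. Then w · w√2 = 2.38 m² = 2,380,000 mm².
w² = 2,380,000/√2, so w ≈ 1297.3 mm; long side = w√2 ≈ 1834.6 mm.

1297 × 1835 mm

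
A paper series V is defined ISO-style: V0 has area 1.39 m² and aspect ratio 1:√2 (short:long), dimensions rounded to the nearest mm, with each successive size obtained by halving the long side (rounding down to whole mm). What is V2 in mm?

Let V0's short side be w mm. w · w√2 = 1.39 m² = 1,390,000 mm², so w ≈ 991.4 mm and w√2 ≈ 1402.1 mm → V0 = 991 × 1402 mm.
V1: ⌊1402/2⌋ × 991 = 701 × 991 mm
V2: ⌊991/2⌋ × 701 = 495 × 701 mm

495 × 701 mm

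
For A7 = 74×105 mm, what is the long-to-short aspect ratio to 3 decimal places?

1.419

105 / 74 = 1.419
ISO 216 targets √2 ≈ 1.414; the +0.005 deviation is from mm rounding.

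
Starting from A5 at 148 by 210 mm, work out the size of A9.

37 × 52 mm

A6: ⌊210/2⌋ × 148 = 105 × 148 mm
A7: ⌊148/2⌋ × 105 = 74 × 105 mm
A8: ⌊105/2⌋ × 74 = 52 × 74 mm
A9: ⌊74/2⌋ × 52 = 37 × 52 mm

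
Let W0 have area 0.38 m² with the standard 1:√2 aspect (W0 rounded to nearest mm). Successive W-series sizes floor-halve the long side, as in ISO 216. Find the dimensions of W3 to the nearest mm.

Let W0's short side be w mm. w · w√2 = 0.38 m² = 380,000 mm², so w ≈ 518.4 mm and w√2 ≈ 733.1 mm → W0 = 518 × 733 mm.
W1: ⌊733/2⌋ × 518 = 366 × 518 mm
W2: ⌊518/2⌋ × 366 = 259 × 366 mm
W3: ⌊366/2⌋ × 259 = 183 × 259 mm

183 × 259 mm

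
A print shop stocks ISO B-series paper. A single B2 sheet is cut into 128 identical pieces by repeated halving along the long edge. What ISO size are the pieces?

B9

128 = 2^7, so 7 halving steps.
B2 → B3 → … → B9 after 7 steps.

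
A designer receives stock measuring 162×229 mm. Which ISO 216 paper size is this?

Aspect ratio 229/162 ≈ 1.414 — close to the ISO √2 ≈ 1.414.
In the C-series (envelope sizes, between A and B): C5 = 162 × 229 mm.

C5 (162 × 229 mm)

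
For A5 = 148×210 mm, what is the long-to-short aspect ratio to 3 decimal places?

1.419

210 / 148 = 1.419
ISO 216 targets √2 ≈ 1.414; the +0.005 deviation is from mm rounding.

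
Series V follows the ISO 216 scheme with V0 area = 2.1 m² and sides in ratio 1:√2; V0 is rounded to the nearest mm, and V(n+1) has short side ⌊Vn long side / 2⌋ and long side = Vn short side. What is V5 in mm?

215 × 304 mm

Let V0's short side be w mm. w · w√2 = 2.1 m² = 2,100,000 mm², so w ≈ 1218.6 mm and w√2 ≈ 1723.3 mm → V0 = 1219 × 1723 mm.
V1: ⌊1723/2⌋ × 1219 = 861 × 1219 mm
V2: ⌊1219/2⌋ × 861 = 609 × 861 mm
V3: ⌊861/2⌋ × 609 = 430 × 609 mm
V4: ⌊609/2⌋ × 430 = 304 × 430 mm
V5: ⌊430/2⌋ × 304 = 215 × 304 mm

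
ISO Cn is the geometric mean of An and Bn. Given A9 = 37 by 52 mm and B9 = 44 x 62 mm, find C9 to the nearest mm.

Short side: √(37 · 44) = √1628 ≈ 40.3 → 40 mm
Long side: √(52 · 62) = √3224 ≈ 56.8 → 57 mm

40 × 57 mm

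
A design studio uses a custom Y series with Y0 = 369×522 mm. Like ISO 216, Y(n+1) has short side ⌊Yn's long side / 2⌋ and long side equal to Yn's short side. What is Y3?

Y1: ⌊522/2⌋ × 369 = 261 × 369 mm
Y2: ⌊369/2⌋ × 261 = 184 × 261 mm
Y3: ⌊261/2⌋ × 184 = 130 × 184 mm

130 × 184 mm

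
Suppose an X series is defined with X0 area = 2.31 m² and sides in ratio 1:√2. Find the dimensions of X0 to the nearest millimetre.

1278 × 1807 mm

Let the short side be w mm. Then w · w√2 = 2.31 m² = 2,310,000 mm².
w² = 2,310,000/√2, so w ≈ 1278.1 mm; long side = w√2 ≈ 1807.4 mm.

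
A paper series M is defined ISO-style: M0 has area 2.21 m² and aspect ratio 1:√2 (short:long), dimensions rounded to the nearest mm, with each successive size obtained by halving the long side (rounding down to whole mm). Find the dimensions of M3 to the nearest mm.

442 × 625 mm

Let M0's short side be w mm. w · w√2 = 2.21 m² = 2,210,000 mm², so w ≈ 1250.1 mm and w√2 ≈ 1767.9 mm → M0 = 1250 × 1768 mm.
M1: ⌊1768/2⌋ × 1250 = 884 × 1250 mm
M2: ⌊1250/2⌋ × 884 = 625 × 884 mm
M3: ⌊884/2⌋ × 625 = 442 × 625 mm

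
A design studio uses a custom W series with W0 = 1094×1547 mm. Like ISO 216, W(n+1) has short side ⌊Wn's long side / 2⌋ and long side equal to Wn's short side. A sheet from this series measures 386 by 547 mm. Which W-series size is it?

W3

W0: 1094 × 1547 mm
W1: 773 × 1094 mm
W2: 547 × 773 mm
W3: 386 × 547 mm
W4: 273 × 386 mm
→ matches W3.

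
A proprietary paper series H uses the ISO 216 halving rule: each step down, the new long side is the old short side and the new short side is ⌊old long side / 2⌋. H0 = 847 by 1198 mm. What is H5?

149 × 211 mm

H1: ⌊1198/2⌋ × 847 = 599 × 847 mm
H2: ⌊847/2⌋ × 599 = 423 × 599 mm
H3: ⌊599/2⌋ × 423 = 299 × 423 mm
H4: ⌊423/2⌋ × 299 = 211 × 299 mm
H5: ⌊299/2⌋ × 211 = 149 × 211 mm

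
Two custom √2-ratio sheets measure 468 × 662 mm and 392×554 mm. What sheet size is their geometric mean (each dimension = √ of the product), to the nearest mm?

Short side: √(468 · 392) = √183456 ≈ 428.3 → 428 mm
Long side: √(662 · 554) = √366748 ≈ 605.6 → 606 mm

428 × 606 mm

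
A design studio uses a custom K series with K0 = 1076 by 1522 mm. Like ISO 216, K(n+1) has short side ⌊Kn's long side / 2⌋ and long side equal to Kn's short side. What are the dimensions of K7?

95 × 134 mm

K1 = 761 × 1076 mm (from K0 by 1 halving).
K2: ⌊1076/2⌋ × 761 = 538 × 761 mm
K3: ⌊761/2⌋ × 538 = 380 × 538 mm
K4: ⌊538/2⌋ × 380 = 269 × 380 mm
K5: ⌊380/2⌋ × 269 = 190 × 269 mm
K6: ⌊269/2⌋ × 190 = 134 × 190 mm
K7: ⌊190/2⌋ × 134 = 95 × 134 mm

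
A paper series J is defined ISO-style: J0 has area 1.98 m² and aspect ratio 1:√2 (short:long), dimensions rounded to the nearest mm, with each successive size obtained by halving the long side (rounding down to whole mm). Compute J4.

Let J0's short side be w mm. w · w√2 = 1.98 m² = 1,980,000 mm², so w ≈ 1183.2 mm and w√2 ≈ 1673.4 mm → J0 = 1183 × 1673 mm.
J1: ⌊1673/2⌋ × 1183 = 836 × 1183 mm
J2: ⌊1183/2⌋ × 836 = 591 × 836 mm
J3: ⌊836/2⌋ × 591 = 418 × 591 mm
J4: ⌊591/2⌋ × 418 = 295 × 418 mm

295 × 418 mm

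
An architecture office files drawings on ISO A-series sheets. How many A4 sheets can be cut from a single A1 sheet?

8

A1 = 594 × 841 mm; A4 = 210 × 297 mm.
Each halving step doubles the count; 3 steps from A1 to A4.
2^3 = 8.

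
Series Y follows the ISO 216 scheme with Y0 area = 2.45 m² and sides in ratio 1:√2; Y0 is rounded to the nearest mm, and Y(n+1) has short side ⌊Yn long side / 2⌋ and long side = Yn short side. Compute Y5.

Let Y0's short side be w mm. w · w√2 = 2.45 m² = 2,450,000 mm², so w ≈ 1316.2 mm and w√2 ≈ 1861.4 mm → Y0 = 1316 × 1861 mm.
Y1: ⌊1861/2⌋ × 1316 = 930 × 1316 mm
Y2: ⌊1316/2⌋ × 930 = 658 × 930 mm
Y3: ⌊930/2⌋ × 658 = 465 × 658 mm
Y4: ⌊658/2⌋ × 465 = 329 × 465 mm
Y5: ⌊465/2⌋ × 329 = 232 × 329 mm

232 × 329 mm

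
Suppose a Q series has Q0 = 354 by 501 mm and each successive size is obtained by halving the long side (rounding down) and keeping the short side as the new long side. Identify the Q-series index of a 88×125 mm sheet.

Q4

Q0: 354 × 501 mm
Q1: 250 × 354 mm
Q2: 177 × 250 mm
Q3: 125 × 177 mm
Q4: 88 × 125 mm
Q5: 62 × 88 mm
→ matches Q4.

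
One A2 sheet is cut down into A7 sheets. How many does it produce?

Each ISO step halves the sheet: 1 × A2 → 2 × A3 → 4 × A4 → 8 × A5 → …
From A2 to A7 is 5 halving steps: 2^5 = 32.

32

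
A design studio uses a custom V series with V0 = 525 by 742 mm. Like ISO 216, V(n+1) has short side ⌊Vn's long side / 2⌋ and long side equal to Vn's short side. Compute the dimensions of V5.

92 × 131 mm

V1: ⌊742/2⌋ × 525 = 371 × 525 mm
V2: ⌊525/2⌋ × 371 = 262 × 371 mm
V3: ⌊371/2⌋ × 262 = 185 × 262 mm
V4: ⌊262/2⌋ × 185 = 131 × 185 mm
V5: ⌊185/2⌋ × 131 = 92 × 131 mm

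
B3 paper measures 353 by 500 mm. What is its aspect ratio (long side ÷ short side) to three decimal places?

1.416

500 / 353 = 1.416
ISO 216 targets √2 ≈ 1.414; the +0.002 deviation is from mm rounding.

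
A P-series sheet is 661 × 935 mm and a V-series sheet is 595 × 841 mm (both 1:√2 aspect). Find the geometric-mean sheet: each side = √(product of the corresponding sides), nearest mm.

Short side: √(661 · 595) = √393295 ≈ 627.1 → 627 mm
Long side: √(935 · 841) = √786335 ≈ 886.8 → 887 mm

627 × 887 mm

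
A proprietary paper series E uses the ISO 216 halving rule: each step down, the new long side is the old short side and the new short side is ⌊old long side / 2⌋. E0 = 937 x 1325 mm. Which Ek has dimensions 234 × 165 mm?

E5

E0: 937 × 1325 mm
E1: 662 × 937 mm
E2: 468 × 662 mm
E3: 331 × 468 mm
E4: 234 × 331 mm
E5: 165 × 234 mm
E6: 117 × 165 mm
→ matches E5.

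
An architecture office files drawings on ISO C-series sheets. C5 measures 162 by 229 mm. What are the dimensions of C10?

C6: ⌊229/2⌋ × 162 = 114 × 162 mm
C7: ⌊162/2⌋ × 114 = 81 × 114 mm
C8: ⌊114/2⌋ × 81 = 57 × 81 mm
C9: ⌊81/2⌋ × 57 = 40 × 57 mm
C10: ⌊57/2⌋ × 40 = 28 × 40 mm

28 × 40 mm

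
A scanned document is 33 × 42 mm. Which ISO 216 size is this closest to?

Aspect ratio 42/33 ≈ 1.273 (ISO target is √2 ≈ 1.414).
In the B-series (B0 = 1000 × 1414 mm): B10 = 31 × 44 mm.
Off by 4 mm total — nearest standard size.

B10 (31 × 44 mm)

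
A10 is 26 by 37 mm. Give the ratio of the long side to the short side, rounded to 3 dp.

1.423

37 / 26 = 1.423
ISO 216 targets √2 ≈ 1.414; the +0.009 deviation is from mm rounding.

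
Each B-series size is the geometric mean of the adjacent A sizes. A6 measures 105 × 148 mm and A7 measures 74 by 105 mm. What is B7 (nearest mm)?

88 × 125 mm

Short side: √(105 · 74) = √7770 ≈ 88.1 → 88 mm
Long side: √(148 · 105) = √15540 ≈ 124.7 → 125 mm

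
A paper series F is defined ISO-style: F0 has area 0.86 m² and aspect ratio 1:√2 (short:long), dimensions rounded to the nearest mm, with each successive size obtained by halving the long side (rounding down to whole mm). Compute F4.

195 × 275 mm

Let F0's short side be w mm. w · w√2 = 0.86 m² = 860,000 mm², so w ≈ 779.8 mm and w√2 ≈ 1102.8 mm → F0 = 780 × 1103 mm.
F1: ⌊1103/2⌋ × 780 = 551 × 780 mm
F2: ⌊780/2⌋ × 551 = 390 × 551 mm
F3: ⌊551/2⌋ × 390 = 275 × 390 mm
F4: ⌊390/2⌋ × 275 = 195 × 275 mm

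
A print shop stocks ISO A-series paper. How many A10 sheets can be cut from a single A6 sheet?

16

Each ISO step halves the sheet: 1 × A6 → 2 × A7 → 4 × A8 → 8 × A9 → …
From A6 to A10 is 4 halving steps: 2^4 = 16.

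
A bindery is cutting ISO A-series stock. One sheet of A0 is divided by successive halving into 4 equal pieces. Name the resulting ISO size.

A2

4 = 2^2, so 2 halving steps.
A0 → A1 → … → A2 after 2 steps.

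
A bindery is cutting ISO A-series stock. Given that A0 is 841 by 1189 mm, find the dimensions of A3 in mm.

A1: ⌊1189/2⌋ × 841 = 594 × 841 mm
A2: ⌊841/2⌋ × 594 = 420 × 594 mm
A3: ⌊594/2⌋ × 420 = 297 × 420 mm

297 × 420 mm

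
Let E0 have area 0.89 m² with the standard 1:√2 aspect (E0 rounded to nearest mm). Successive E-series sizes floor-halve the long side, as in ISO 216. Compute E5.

140 × 198 mm

Let E0's short side be w mm. w · w√2 = 0.89 m² = 890,000 mm², so w ≈ 793.3 mm and w√2 ≈ 1121.9 mm → E0 = 793 × 1122 mm.
E1: ⌊1122/2⌋ × 793 = 561 × 793 mm
E2: ⌊793/2⌋ × 561 = 396 × 561 mm
E3: ⌊561/2⌋ × 396 = 280 × 396 mm
E4: ⌊396/2⌋ × 280 = 198 × 280 mm
E5: ⌊280/2⌋ × 198 = 140 × 198 mm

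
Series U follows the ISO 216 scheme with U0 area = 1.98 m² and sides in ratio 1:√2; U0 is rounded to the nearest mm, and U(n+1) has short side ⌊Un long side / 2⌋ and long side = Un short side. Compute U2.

591 × 836 mm

Let U0's short side be w mm. w · w√2 = 1.98 m² = 1,980,000 mm², so w ≈ 1183.2 mm and w√2 ≈ 1673.4 mm → U0 = 1183 × 1673 mm.
U1: ⌊1673/2⌋ × 1183 = 836 × 1183 mm
U2: ⌊1183/2⌋ × 836 = 591 × 836 mm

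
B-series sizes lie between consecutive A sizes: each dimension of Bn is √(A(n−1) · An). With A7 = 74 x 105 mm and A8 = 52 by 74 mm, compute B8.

Short side: √(74 · 52) = √3848 ≈ 62.0 → 62 mm
Long side: √(105 · 74) = √7770 ≈ 88.1 → 88 mm

62 × 88 mm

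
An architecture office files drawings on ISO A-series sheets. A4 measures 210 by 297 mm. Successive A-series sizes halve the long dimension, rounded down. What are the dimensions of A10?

A5: ⌊297/2⌋ × 210 = 148 × 210 mm
A6: ⌊210/2⌋ × 148 = 105 × 148 mm
A7: ⌊148/2⌋ × 105 = 74 × 105 mm
A8: ⌊105/2⌋ × 74 = 52 × 74 mm
A9: ⌊74/2⌋ × 52 = 37 × 52 mm
A10: ⌊52/2⌋ × 37 = 26 × 37 mm

26 × 37 mm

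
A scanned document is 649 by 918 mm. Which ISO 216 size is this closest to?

Aspect ratio 918/649 ≈ 1.414 — close to the ISO √2 ≈ 1.414.
In the C-series (envelope sizes, between A and B): C1 = 648 × 917 mm.
Off by 2 mm total — nearest standard size.

C1 (648 × 917 mm)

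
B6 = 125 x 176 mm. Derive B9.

44 × 62 mm

B7: ⌊176/2⌋ × 125 = 88 × 125 mm
B8: ⌊125/2⌋ × 88 = 62 × 88 mm
B9: ⌊88/2⌋ × 62 = 44 × 62 mm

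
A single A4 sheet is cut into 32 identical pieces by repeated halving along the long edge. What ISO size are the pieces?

32 = 2^5, so 5 halving steps.
A4 → A5 → … → A9 after 5 steps.

A9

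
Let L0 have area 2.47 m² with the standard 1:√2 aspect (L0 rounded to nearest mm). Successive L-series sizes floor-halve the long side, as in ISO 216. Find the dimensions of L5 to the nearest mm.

233 × 330 mm

Let L0's short side be w mm. w · w√2 = 2.47 m² = 2,470,000 mm², so w ≈ 1321.6 mm and w√2 ≈ 1869.0 mm → L0 = 1322 × 1869 mm.
L1: ⌊1869/2⌋ × 1322 = 934 × 1322 mm
L2: ⌊1322/2⌋ × 934 = 661 × 934 mm
L3: ⌊934/2⌋ × 661 = 467 × 661 mm
L4: ⌊661/2⌋ × 467 = 330 × 467 mm
L5: ⌊467/2⌋ × 330 = 233 × 330 mm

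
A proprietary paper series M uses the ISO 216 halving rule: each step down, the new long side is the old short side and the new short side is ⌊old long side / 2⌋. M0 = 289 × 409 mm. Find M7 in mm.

M1 = 204 × 289 mm (from M0 by 1 halving).
M2: ⌊289/2⌋ × 204 = 144 × 204 mm
M3: ⌊204/2⌋ × 144 = 102 × 144 mm
M4: ⌊144/2⌋ × 102 = 72 × 102 mm
M5: ⌊102/2⌋ × 72 = 51 × 72 mm
M6: ⌊72/2⌋ × 51 = 36 × 51 mm
M7: ⌊51/2⌋ × 36 = 25 × 36 mm

25 × 36 mm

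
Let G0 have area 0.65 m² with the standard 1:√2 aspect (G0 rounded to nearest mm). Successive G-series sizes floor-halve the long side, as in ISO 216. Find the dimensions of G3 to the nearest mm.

239 × 339 mm

Let G0's short side be w mm. w · w√2 = 0.65 m² = 650,000 mm², so w ≈ 678.0 mm and w√2 ≈ 958.8 mm → G0 = 678 × 959 mm.
G1: ⌊959/2⌋ × 678 = 479 × 678 mm
G2: ⌊678/2⌋ × 479 = 339 × 479 mm
G3: ⌊479/2⌋ × 339 = 239 × 339 mm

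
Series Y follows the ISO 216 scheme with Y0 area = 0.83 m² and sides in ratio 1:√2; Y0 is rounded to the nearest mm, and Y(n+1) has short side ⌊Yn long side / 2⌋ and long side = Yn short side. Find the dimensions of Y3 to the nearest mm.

Let Y0's short side be w mm. w · w√2 = 0.83 m² = 830,000 mm², so w ≈ 766.1 mm and w√2 ≈ 1083.4 mm → Y0 = 766 × 1083 mm.
Y1: ⌊1083/2⌋ × 766 = 541 × 766 mm
Y2: ⌊766/2⌋ × 541 = 383 × 541 mm
Y3: ⌊541/2⌋ × 383 = 270 × 383 mm

270 × 383 mm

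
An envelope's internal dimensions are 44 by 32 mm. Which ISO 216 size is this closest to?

Aspect ratio 44/32 ≈ 1.375 (ISO target is √2 ≈ 1.414).
In the B-series (B0 = 1000 × 1414 mm): B10 = 31 × 44 mm.
Off by 1 mm total — nearest standard size.

B10 (31 × 44 mm)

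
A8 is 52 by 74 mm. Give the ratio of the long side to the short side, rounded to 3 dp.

1.423

74 / 52 = 1.423
ISO 216 targets √2 ≈ 1.414; the +0.009 deviation is from mm rounding.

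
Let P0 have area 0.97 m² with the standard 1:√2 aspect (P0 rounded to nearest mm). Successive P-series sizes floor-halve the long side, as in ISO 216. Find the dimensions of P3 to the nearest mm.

Let P0's short side be w mm. w · w√2 = 0.97 m² = 970,000 mm², so w ≈ 828.2 mm and w√2 ≈ 1171.2 mm → P0 = 828 × 1171 mm.
P1: ⌊1171/2⌋ × 828 = 585 × 828 mm
P2: ⌊828/2⌋ × 585 = 414 × 585 mm
P3: ⌊585/2⌋ × 414 = 292 × 414 mm

292 × 414 mm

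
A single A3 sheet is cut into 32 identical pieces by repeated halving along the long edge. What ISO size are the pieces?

A8

32 = 2^5, so 5 halving steps.
A3 → A4 → … → A8 after 5 steps.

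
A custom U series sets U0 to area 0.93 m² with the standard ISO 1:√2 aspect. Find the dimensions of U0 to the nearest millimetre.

Let the short side be w mm. Then w · w√2 = 0.93 m² = 930,000 mm².
w² = 930,000/√2, so w ≈ 810.9 mm; long side = w√2 ≈ 1146.8 mm.

811 × 1147 mm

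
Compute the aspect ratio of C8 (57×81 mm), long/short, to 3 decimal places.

81 / 57 = 1.421
ISO 216 targets √2 ≈ 1.414; the +0.007 deviation is from mm rounding.

1.421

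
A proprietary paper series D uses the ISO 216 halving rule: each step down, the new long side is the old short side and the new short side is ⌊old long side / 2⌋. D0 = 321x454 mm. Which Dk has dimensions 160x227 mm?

D2

D0: 321 × 454 mm
D1: 227 × 321 mm
D2: 160 × 227 mm
D3: 113 × 160 mm
→ matches D2.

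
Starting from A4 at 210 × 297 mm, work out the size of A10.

A5: ⌊297/2⌋ × 210 = 148 × 210 mm
A6: ⌊210/2⌋ × 148 = 105 × 148 mm
A7: ⌊148/2⌋ × 105 = 74 × 105 mm
A8: ⌊105/2⌋ × 74 = 52 × 74 mm
A9: ⌊74/2⌋ × 52 = 37 × 52 mm
A10: ⌊52/2⌋ × 37 = 26 × 37 mm

26 × 37 mm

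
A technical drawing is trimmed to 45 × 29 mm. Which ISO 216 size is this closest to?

Aspect ratio 45/29 ≈ 1.552 (ISO target is √2 ≈ 1.414).
In the B-series (B0 = 1000 × 1414 mm): B10 = 31 × 44 mm.
Off by 3 mm total — nearest standard size.

B10 (31 × 44 mm)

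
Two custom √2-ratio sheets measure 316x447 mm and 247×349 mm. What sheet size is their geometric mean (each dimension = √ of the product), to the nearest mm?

Short side: √(316 · 247) = √78052 ≈ 279.4 → 279 mm
Long side: √(447 · 349) = √156003 ≈ 395.0 → 395 mm

279 × 395 mm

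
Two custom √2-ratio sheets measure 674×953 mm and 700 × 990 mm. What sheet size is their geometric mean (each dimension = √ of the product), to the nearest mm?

687 × 971 mm

Short side: √(674 · 700) = √471800 ≈ 686.9 → 687 mm
Long side: √(953 · 990) = √943470 ≈ 971.3 → 971 mm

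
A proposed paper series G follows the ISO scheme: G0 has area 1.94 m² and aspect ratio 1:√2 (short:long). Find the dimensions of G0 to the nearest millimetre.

1171 × 1656 mm

Let the short side be w mm. Then w · w√2 = 1.94 m² = 1,940,000 mm².
w² = 1,940,000/√2, so w ≈ 1171.2 mm; long side = w√2 ≈ 1656.4 mm.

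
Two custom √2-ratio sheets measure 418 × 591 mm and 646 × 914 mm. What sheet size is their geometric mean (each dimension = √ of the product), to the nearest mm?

520 × 735 mm

Short side: √(418 · 646) = √270028 ≈ 519.6 → 520 mm
Long side: √(591 · 914) = √540174 ≈ 735.0 → 735 mm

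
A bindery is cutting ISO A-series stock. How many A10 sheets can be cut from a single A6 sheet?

16

A6 = 105 × 148 mm; A10 = 26 × 37 mm.
Each halving step doubles the count; 4 steps from A6 to A10.
2^4 = 16.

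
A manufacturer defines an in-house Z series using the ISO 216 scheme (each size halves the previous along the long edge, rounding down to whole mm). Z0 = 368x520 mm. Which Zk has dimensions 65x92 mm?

Z5

Z0: 368 × 520 mm
Z1: 260 × 368 mm
Z2: 184 × 260 mm
Z3: 130 × 184 mm
Z4: 92 × 130 mm
Z5: 65 × 92 mm
Z6: 46 × 65 mm
→ matches Z5.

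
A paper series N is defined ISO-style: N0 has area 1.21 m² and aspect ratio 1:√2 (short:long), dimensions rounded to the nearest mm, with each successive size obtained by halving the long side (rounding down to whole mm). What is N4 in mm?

231 × 327 mm

Let N0's short side be w mm. w · w√2 = 1.21 m² = 1,210,000 mm², so w ≈ 925.0 mm and w√2 ≈ 1308.1 mm → N0 = 925 × 1308 mm.
N1: ⌊1308/2⌋ × 925 = 654 × 925 mm
N2: ⌊925/2⌋ × 654 = 462 × 654 mm
N3: ⌊654/2⌋ × 462 = 327 × 462 mm
N4: ⌊462/2⌋ × 327 = 231 × 327 mm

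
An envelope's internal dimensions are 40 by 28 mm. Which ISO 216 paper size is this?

Aspect ratio 40/28 ≈ 1.429 — close to the ISO √2 ≈ 1.414.
In the C-series (envelope sizes, between A and B): C10 = 28 × 40 mm.

C10 (28 × 40 mm)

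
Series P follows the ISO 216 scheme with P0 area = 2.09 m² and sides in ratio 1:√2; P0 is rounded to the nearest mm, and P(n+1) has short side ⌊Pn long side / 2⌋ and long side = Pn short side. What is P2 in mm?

Let P0's short side be w mm. w · w√2 = 2.09 m² = 2,090,000 mm², so w ≈ 1215.7 mm and w√2 ≈ 1719.2 mm → P0 = 1216 × 1719 mm.
P1: ⌊1719/2⌋ × 1216 = 859 × 1216 mm
P2: ⌊1216/2⌋ × 859 = 608 × 859 mm

608 × 859 mm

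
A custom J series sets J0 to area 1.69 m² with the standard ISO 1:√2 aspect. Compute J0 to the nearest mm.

Let the short side be w mm. Then w · w√2 = 1.69 m² = 1,690,000 mm².
w² = 1,690,000/√2, so w ≈ 1093.2 mm; long side = w√2 ≈ 1546.0 mm.

1093 × 1546 mm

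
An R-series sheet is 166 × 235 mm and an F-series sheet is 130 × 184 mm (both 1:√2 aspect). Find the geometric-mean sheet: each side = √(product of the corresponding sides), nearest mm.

147 × 208 mm

Short side: √(166 · 130) = √21580 ≈ 146.9 → 147 mm
Long side: √(235 · 184) = √43240 ≈ 207.9 → 208 mm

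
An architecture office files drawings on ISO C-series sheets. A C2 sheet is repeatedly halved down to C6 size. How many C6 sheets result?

16

C2 = 458 × 648 mm; C6 = 114 × 162 mm.
Each halving step doubles the count; 4 steps from C2 to C6.
2^4 = 16.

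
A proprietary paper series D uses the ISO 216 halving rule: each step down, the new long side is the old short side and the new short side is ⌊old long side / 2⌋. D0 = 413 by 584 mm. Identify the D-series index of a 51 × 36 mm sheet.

D0: 413 × 584 mm
D1: 292 × 413 mm
D2: 206 × 292 mm
D3: 146 × 206 mm
D4: 103 × 146 mm
D5: 73 × 103 mm
D6: 51 × 73 mm
D7: 36 × 51 mm
D8: 25 × 36 mm
→ matches D7.

D7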